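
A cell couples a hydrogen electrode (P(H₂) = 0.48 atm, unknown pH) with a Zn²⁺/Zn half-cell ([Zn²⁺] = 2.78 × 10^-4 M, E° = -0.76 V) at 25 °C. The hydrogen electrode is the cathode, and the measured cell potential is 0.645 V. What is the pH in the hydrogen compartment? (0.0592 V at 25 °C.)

pH = 3.88

E°_cell = 0.76 V and n = 2.
log Q = n(E° − E)/0.0592 = 2×(0.76 − 0.645)/0.0592 = 3.885.
With Q = [Zn²⁺]·P(H₂) / [H⁺]^2, solving for [H⁺] gives log[H⁺] = -3.880, so pH = 3.88.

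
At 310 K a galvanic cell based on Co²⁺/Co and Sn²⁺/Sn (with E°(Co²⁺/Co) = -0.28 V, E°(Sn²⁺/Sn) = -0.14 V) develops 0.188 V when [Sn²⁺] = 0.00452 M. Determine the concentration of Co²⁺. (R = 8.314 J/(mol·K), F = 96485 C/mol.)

From the Nernst equation, ln Q = nF(E° − E)/RT = 2×96485×(0.14 − 0.188)/(8.314×310) = -3.594, so Q = 0.0275.
With Q = [Co²⁺]/[Sn²⁺] and the known concentrations, [Co²⁺] in the numerator gives [Co²⁺] = 1.2 × 10^-4 M.

1.2 × 10^-4 M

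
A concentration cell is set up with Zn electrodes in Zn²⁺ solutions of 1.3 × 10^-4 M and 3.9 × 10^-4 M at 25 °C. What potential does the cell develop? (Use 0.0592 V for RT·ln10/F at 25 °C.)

0.014 V

Both half-cells are Zn²⁺/Zn, so E°_cell = 0. The concentrated side is the cathode; the cell reaction moves Zn²⁺ from high to low concentration with n = 2.
Q = [Zn²⁺]_dilute/[Zn²⁺]_conc = 1.3 × 10^-4/3.9 × 10^-4 = 0.333.
E = 0 − (0.0592/2) log Q = −(0.0592/2)(-0.477) = 0.0141 V.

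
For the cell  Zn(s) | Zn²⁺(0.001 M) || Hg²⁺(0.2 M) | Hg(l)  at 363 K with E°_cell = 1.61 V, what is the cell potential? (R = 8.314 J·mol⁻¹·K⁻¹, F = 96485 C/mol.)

1.69 V

Balancing electrons gives n = 2; the reaction quotient is Q = [Zn²⁺]/[Hg²⁺] = 0.00500.
E = E° − (RT/nF) ln Q = 1.61 − (8.314×363)/(2×96485) × (-5.298) = 1.610 + 0.083 = 1.693 V.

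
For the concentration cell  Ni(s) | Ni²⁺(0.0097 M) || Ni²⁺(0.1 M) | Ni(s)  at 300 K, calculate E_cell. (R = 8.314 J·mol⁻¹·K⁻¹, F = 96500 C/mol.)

0.030 V

Both half-cells are Ni²⁺/Ni, so E°_cell = 0. The concentrated side is the cathode; the cell reaction moves Ni²⁺ from high to low concentration with n = 2.
Q = [Ni²⁺]_dilute/[Ni²⁺]_conc = 0.0097/0.1 = 0.0970.
E = 0 − (RT/nF) ln Q = −((8.314×300)/(2×96500))(-2.333) = 0.0302 V.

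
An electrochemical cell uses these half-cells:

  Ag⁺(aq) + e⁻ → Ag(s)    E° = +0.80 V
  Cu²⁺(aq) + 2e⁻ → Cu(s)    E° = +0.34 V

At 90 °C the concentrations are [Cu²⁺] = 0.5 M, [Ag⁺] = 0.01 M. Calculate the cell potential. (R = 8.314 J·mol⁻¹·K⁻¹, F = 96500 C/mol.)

0.327 V

The Ag⁺/Ag couple has the higher reduction potential and acts as the cathode, so E°_cell = +0.80 − (+0.34) = 0.46 V.
Balancing electrons gives n = 2; the reaction quotient is Q = [Cu²⁺]/[Ag⁺]^2 = 5000.
E = E° − (RT/nF) ln Q = 0.46 − (8.314×363)/(2×96500) × (8.517) = 0.460 − 0.133 = 0.327 V.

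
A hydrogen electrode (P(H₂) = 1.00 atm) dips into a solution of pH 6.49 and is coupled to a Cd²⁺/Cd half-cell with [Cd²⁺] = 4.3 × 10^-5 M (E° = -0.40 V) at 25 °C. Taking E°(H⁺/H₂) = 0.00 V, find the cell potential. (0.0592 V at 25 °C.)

0.15 V

The hydrogen couple is the cathode, so E°_cell = 0.40 V; n = 2.
[H⁺] = 10^(−6.49) = 3.2 × 10^-7 M, and Q = [Cd²⁺]·P(H₂) / [H⁺]^2 = 4.11 × 10^8.
E = E° − (0.0592/2) log Q = 0.40 − (0.0592/2)(8.613) = 0.145 V.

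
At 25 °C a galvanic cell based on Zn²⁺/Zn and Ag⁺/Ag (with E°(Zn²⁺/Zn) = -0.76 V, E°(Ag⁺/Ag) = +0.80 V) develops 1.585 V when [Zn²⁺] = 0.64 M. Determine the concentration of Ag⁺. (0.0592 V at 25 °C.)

2.1 M

From the Nernst equation, log Q = n(E° − E)/0.0592 = 2(1.56 − 1.585)/0.0592 = -0.845, so Q = 0.143.
With Q = [Zn²⁺]/[Ag⁺]^2 and the known concentrations, [Ag⁺]^2 in the denominator gives [Ag⁺] = 2.1 M.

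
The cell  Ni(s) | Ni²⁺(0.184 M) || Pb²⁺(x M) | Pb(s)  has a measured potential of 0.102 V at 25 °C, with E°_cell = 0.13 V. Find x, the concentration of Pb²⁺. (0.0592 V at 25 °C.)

From the Nernst equation, log Q = n(E° − E)/0.0592 = 2(0.13 − 0.102)/0.0592 = 0.946, so Q = 8.83.
With Q = [Ni²⁺]/[Pb²⁺] and the known concentrations, [Pb²⁺] in the denominator gives [Pb²⁺] = 0.021 M.

0.021 M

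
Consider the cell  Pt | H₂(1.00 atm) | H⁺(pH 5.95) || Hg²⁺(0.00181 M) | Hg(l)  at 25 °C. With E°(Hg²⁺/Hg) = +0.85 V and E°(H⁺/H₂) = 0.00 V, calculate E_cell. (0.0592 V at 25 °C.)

1.12 V

The Hg²⁺/Hg couple is the cathode, so E°_cell = 0.85 V; n = 2.
[H⁺] = 10^(−5.95) = 1.1 × 10^-6 M, and Q = [H⁺]^2 / ([Hg²⁺]·P(H₂)) = 6.96 × 10^-10.
E = E° − (0.0592/2) log Q = 0.85 − (0.0592/2)(-9.158) = 1.121 V.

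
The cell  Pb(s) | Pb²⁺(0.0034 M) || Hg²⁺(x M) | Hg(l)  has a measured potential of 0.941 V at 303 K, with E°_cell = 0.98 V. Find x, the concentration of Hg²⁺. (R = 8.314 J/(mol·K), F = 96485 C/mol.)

From the Nernst equation, ln Q = nF(E° − E)/RT = 2×96485×(0.98 − 0.941)/(8.314×303) = 2.987, so Q = 19.8.
With Q = [Pb²⁺]/[Hg²⁺] and the known concentrations, [Hg²⁺] in the denominator gives [Hg²⁺] = 1.7 × 10^-4 M.

1.7 × 10^-4 M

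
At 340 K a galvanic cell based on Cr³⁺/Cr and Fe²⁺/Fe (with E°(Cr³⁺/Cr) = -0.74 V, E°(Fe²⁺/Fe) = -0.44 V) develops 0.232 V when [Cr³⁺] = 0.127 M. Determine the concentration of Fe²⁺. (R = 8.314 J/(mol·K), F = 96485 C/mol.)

From the Nernst equation, ln Q = nF(E° − E)/RT = 6×96485×(0.30 − 0.232)/(8.314×340) = 13.926, so Q = 1.12 × 10^6.
With Q = [Cr³⁺]^2/[Fe²⁺]^3 and the known concentrations, [Fe²⁺]^3 in the denominator gives [Fe²⁺] = 0.0024 M.

0.0024 M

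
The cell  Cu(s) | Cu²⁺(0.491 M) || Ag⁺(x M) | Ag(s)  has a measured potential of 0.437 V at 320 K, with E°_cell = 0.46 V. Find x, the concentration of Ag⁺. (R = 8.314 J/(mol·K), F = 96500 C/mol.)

From the Nernst equation, ln Q = nF(E° − E)/RT = 2×96500×(0.46 − 0.437)/(8.314×320) = 1.668, so Q = 5.30.
With Q = [Cu²⁺]/[Ag⁺]^2 and the known concentrations, [Ag⁺]^2 in the denominator gives [Ag⁺] = 0.3 M.

0.3 M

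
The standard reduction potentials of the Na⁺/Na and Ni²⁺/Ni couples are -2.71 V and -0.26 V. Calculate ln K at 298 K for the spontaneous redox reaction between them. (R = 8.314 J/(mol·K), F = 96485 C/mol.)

E°_cell = -0.26 − (-2.71) = 2.45 V, with n = 2 electrons transferred.
At equilibrium E = 0, so the Nernst equation gives ln K = nFE°/RT = (2)(96485)(2.45)/((8.314)(298)) = 190.82.

ln K = 190.8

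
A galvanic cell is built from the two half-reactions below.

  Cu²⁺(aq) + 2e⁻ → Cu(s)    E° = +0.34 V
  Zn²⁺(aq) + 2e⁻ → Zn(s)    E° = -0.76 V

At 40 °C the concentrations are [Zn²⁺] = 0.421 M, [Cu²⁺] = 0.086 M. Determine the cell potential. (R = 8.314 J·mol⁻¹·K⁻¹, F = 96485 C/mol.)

1.08 V

The Cu²⁺/Cu couple has the higher reduction potential and acts as the cathode, so E°_cell = +0.34 − (-0.76) = 1.10 V.
Balancing electrons gives n = 2; the reaction quotient is Q = [Zn²⁺]/[Cu²⁺] = 4.90.
E = E° − (RT/nF) ln Q = 1.10 − (8.314×313)/(2×96485) × (1.588) = 1.100 − 0.021 = 1.079 V.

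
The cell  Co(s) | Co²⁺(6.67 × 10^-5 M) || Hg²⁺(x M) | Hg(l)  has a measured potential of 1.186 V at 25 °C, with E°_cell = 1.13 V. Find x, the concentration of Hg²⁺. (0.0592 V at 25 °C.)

0.0052 M

From the Nernst equation, log Q = n(E° − E)/0.0592 = 2(1.13 − 1.186)/0.0592 = -1.892, so Q = 0.0128.
With Q = [Co²⁺]/[Hg²⁺] and the known concentrations, [Hg²⁺] in the denominator gives [Hg²⁺] = 0.0052 M.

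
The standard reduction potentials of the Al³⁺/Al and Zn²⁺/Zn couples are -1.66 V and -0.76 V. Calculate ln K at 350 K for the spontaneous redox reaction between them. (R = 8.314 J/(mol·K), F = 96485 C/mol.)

E°_cell = -0.76 − (-1.66) = 0.90 V, with n = 6 electrons transferred.
At equilibrium E = 0, so the Nernst equation gives ln K = nFE°/RT = (6)(96485)(0.90)/((8.314)(350)) = 179.05.

ln K = 179.1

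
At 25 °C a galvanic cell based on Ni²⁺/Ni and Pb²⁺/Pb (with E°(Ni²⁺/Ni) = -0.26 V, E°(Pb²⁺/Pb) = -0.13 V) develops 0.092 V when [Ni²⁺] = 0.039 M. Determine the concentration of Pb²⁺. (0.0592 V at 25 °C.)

0.002 M

From the Nernst equation, log Q = n(E° − E)/0.0592 = 2(0.13 − 0.092)/0.0592 = 1.284, so Q = 19.2.
With Q = [Ni²⁺]/[Pb²⁺] and the known concentrations, [Pb²⁺] in the denominator gives [Pb²⁺] = 0.002 M.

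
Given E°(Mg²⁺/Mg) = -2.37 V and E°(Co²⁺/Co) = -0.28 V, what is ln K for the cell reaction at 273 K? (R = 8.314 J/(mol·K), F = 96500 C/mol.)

E°_cell = -0.28 − (-2.37) = 2.09 V, with n = 2 electrons transferred.
At equilibrium E = 0, so the Nernst equation gives ln K = nFE°/RT = (2)(96500)(2.09)/((8.314)(273)) = 177.72.

ln K = 177.7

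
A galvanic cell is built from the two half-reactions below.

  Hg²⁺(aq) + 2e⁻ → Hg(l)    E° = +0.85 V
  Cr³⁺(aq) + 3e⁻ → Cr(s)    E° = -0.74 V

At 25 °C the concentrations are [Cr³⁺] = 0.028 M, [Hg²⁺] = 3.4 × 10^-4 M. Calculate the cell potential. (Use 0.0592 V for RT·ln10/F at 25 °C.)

1.52 V

The Hg²⁺/Hg couple has the higher reduction potential and acts as the cathode, so E°_cell = +0.85 − (-0.74) = 1.59 V.
Balancing electrons gives n = 6; the reaction quotient is Q = [Cr³⁺]^2/[Hg²⁺]^3 = 1.99 × 10^7.
At 25 °C, E = E° − (0.0592/n) log Q = 1.59 − (0.0592/6)(7.300) = 1.590 − 0.072 = 1.518 V.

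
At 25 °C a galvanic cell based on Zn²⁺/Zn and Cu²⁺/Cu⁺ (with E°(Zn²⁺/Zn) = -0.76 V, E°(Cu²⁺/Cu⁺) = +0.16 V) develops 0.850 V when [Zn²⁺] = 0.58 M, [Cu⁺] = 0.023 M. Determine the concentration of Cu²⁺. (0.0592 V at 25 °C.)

From the Nernst equation, log Q = n(E° − E)/0.0592 = 2(0.92 − 0.850)/0.0592 = 2.365, so Q = 232.
With Q = [Zn²⁺]·[Cu⁺]^2/[Cu²⁺]^2 and the known concentrations, [Cu²⁺]^2 in the denominator gives [Cu²⁺] = 0.0012 M.

0.0012 M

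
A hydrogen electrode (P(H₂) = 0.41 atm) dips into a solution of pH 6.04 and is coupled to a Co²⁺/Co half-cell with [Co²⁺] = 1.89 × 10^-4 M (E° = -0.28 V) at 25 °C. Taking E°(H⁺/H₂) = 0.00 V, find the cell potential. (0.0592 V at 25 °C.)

0.044 V

The hydrogen couple is the cathode, so E°_cell = 0.28 V; n = 2.
[H⁺] = 10^(−6.04) = 9.1 × 10^-7 M, and Q = [Co²⁺]·P(H₂) / [H⁺]^2 = 9.32 × 10^7.
E = E° − (0.0592/2) log Q = 0.28 − (0.0592/2)(7.969) = 0.044 V.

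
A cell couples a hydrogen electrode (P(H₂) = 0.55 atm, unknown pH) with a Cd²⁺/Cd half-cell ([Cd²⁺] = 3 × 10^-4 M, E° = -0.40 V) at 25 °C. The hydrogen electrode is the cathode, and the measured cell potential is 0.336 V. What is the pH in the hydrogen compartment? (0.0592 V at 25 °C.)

E°_cell = 0.40 V and n = 2.
log Q = n(E° − E)/0.0592 = 2×(0.40 − 0.336)/0.0592 = 2.162.
With Q = [Cd²⁺]·P(H₂) / [H⁺]^2, solving for [H⁺] gives log[H⁺] = -2.972, so pH = 2.97.

pH = 2.97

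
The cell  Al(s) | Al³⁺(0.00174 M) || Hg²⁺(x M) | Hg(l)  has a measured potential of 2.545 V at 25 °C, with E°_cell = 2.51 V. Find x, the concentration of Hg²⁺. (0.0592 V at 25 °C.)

0.22 M

From the Nernst equation, log Q = n(E° − E)/0.0592 = 6(2.51 − 2.545)/0.0592 = -3.547, so Q = 2.84 × 10^-4.
With Q = [Al³⁺]^2/[Hg²⁺]^3 and the known concentrations, [Hg²⁺]^3 in the denominator gives [Hg²⁺] = 0.22 M.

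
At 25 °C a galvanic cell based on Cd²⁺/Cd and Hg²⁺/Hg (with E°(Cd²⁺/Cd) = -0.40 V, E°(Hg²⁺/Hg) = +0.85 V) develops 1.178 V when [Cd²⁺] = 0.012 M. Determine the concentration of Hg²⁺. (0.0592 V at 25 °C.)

From the Nernst equation, log Q = n(E° − E)/0.0592 = 2(1.25 − 1.178)/0.0592 = 2.432, so Q = 271.
With Q = [Cd²⁺]/[Hg²⁺] and the known concentrations, [Hg²⁺] in the denominator gives [Hg²⁺] = 4.4 × 10^-5 M.

4.4 × 10^-5 M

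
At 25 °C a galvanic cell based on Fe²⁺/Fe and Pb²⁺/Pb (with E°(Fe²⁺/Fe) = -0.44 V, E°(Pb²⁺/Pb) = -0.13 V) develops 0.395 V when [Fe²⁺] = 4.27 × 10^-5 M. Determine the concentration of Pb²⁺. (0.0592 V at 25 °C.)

0.032 M

From the Nernst equation, log Q = n(E° − E)/0.0592 = 2(0.31 − 0.395)/0.0592 = -2.872, so Q = 0.00134.
With Q = [Fe²⁺]/[Pb²⁺] and the known concentrations, [Pb²⁺] in the denominator gives [Pb²⁺] = 0.032 M.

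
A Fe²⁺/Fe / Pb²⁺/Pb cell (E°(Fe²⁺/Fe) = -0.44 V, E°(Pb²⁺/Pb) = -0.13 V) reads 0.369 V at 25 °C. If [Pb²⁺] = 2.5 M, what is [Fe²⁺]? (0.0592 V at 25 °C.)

0.025 M

From the Nernst equation, log Q = n(E° − E)/0.0592 = 2(0.31 − 0.369)/0.0592 = -1.993, so Q = 0.0102.
With Q = [Fe²⁺]/[Pb²⁺] and the known concentrations, [Fe²⁺] in the numerator gives [Fe²⁺] = 0.025 M.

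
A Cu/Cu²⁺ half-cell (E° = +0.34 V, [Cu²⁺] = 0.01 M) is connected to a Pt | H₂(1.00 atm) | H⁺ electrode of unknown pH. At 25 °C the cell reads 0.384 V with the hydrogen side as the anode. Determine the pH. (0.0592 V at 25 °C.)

pH = 1.74

E°_cell = 0.34 V and n = 2.
log Q = n(E° − E)/0.0592 = 2×(0.34 − 0.384)/0.0592 = -1.486.
With Q = [H⁺]^2 / ([Cu²⁺]·P(H₂)), solving for [H⁺] gives log[H⁺] = -1.743, so pH = 1.74.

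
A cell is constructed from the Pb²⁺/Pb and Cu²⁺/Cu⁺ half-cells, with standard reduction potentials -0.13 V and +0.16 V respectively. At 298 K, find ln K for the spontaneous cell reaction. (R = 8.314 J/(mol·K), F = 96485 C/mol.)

E°_cell = +0.16 − (-0.13) = 0.29 V, with n = 2 electrons transferred.
At equilibrium E = 0, so the Nernst equation gives ln K = nFE°/RT = (2)(96485)(0.29)/((8.314)(298)) = 22.59.

ln K = 22.6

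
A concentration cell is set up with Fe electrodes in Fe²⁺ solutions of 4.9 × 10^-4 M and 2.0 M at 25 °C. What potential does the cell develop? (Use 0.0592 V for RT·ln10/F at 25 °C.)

Both half-cells are Fe²⁺/Fe, so E°_cell = 0. The concentrated side is the cathode; the cell reaction moves Fe²⁺ from high to low concentration with n = 2.
Q = [Fe²⁺]_dilute/[Fe²⁺]_conc = 4.9 × 10^-4/2.0 = 2.45 × 10^-4.
E = 0 − (0.0592/2) log Q = −(0.0592/2)(-3.611) = 0.1069 V.

0.11 V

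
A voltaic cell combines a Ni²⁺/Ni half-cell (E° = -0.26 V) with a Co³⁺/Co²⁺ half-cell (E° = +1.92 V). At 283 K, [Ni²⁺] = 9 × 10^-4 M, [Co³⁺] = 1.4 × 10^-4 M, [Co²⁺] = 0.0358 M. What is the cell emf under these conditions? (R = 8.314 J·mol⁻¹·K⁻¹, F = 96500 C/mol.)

The Co³⁺/Co²⁺ couple has the higher reduction potential and acts as the cathode, so E°_cell = +1.92 − (-0.26) = 2.18 V.
Balancing electrons gives n = 2; the reaction quotient is Q = [Ni²⁺]·[Co²⁺]^2/[Co³⁺]^2 = 58.9.
E = E° − (RT/nF) ln Q = 2.18 − (8.314×283)/(2×96500) × (4.075) = 2.180 − 0.050 = 2.130 V.

2.13 V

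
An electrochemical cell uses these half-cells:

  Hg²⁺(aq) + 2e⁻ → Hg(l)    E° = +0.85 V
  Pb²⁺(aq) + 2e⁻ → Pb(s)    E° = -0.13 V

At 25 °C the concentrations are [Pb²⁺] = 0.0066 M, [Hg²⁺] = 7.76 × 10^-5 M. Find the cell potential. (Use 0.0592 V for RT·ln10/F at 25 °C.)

The Hg²⁺/Hg couple has the higher reduction potential and acts as the cathode, so E°_cell = +0.85 − (-0.13) = 0.98 V.
Balancing electrons gives n = 2; the reaction quotient is Q = [Pb²⁺]/[Hg²⁺] = 85.1.
At 25 °C, E = E° − (0.0592/n) log Q = 0.98 − (0.0592/2)(1.930) = 0.980 − 0.057 = 0.923 V.

0.923 V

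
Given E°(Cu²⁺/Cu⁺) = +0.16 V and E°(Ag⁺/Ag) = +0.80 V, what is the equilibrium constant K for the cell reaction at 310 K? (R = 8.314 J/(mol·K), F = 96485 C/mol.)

2.5 × 10^10

E°_cell = +0.80 − (+0.16) = 0.64 V, with n = 1 electron transferred.
At equilibrium E = 0, so the Nernst equation gives ln K = nFE°/RT = (1)(96485)(0.64)/((8.314)(310)) = 23.96.
K = e^23.96 = 2.5 × 10^10.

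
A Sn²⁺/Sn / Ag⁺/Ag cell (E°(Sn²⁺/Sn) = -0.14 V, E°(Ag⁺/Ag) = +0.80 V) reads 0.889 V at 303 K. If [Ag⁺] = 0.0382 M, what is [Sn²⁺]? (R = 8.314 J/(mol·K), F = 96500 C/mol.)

From the Nernst equation, ln Q = nF(E° − E)/RT = 2×96500×(0.94 − 0.889)/(8.314×303) = 3.907, so Q = 49.8.
With Q = [Sn²⁺]/[Ag⁺]^2 and the known concentrations, [Sn²⁺] in the numerator gives [Sn²⁺] = 0.073 M.

0.073 M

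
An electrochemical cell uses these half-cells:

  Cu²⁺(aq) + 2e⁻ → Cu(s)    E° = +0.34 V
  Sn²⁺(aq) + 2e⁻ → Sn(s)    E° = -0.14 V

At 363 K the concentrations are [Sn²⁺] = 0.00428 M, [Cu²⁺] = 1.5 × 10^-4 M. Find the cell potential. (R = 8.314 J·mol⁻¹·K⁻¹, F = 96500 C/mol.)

0.428 V

The Cu²⁺/Cu couple has the higher reduction potential and acts as the cathode, so E°_cell = +0.34 − (-0.14) = 0.48 V.
Balancing electrons gives n = 2; the reaction quotient is Q = [Sn²⁺]/[Cu²⁺] = 28.5.
E = E° − (RT/nF) ln Q = 0.48 − (8.314×363)/(2×96500) × (3.351) = 0.480 − 0.052 = 0.428 V.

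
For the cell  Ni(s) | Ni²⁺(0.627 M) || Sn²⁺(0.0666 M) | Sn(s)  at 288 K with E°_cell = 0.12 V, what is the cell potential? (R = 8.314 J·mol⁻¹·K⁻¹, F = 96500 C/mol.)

0.092 V

Balancing electrons gives n = 2; the reaction quotient is Q = [Ni²⁺]/[Sn²⁺] = 9.41.
E = E° − (RT/nF) ln Q = 0.12 − (8.314×288)/(2×96500) × (2.242) = 0.120 − 0.028 = 0.092 V.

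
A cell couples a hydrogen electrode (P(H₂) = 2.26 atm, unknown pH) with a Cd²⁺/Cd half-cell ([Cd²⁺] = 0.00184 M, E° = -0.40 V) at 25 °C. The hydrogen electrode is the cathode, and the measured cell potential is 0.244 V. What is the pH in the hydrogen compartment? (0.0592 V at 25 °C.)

pH = 3.83

E°_cell = 0.40 V and n = 2.
log Q = n(E° − E)/0.0592 = 2×(0.40 − 0.244)/0.0592 = 5.270.
With Q = [Cd²⁺]·P(H₂) / [H⁺]^2, solving for [H⁺] gives log[H⁺] = -3.826, so pH = 3.83.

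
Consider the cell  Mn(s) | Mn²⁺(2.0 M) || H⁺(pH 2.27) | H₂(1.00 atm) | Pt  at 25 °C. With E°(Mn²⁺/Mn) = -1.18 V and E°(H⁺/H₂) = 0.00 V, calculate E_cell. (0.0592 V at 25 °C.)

1.04 V

The hydrogen couple is the cathode, so E°_cell = 1.18 V; n = 2.
[H⁺] = 10^(−2.27) = 0.0054 M, and Q = [Mn²⁺]·P(H₂) / [H⁺]^2 = 6.93 × 10^4.
E = E° − (0.0592/2) log Q = 1.18 − (0.0592/2)(4.841) = 1.037 V.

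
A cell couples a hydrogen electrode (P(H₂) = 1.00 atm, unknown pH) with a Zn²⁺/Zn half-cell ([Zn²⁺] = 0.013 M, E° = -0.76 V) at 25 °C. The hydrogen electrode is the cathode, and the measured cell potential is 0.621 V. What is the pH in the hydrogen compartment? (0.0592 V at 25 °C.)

pH = 3.29

E°_cell = 0.76 V and n = 2.
log Q = n(E° − E)/0.0592 = 2×(0.76 − 0.621)/0.0592 = 4.696.
With Q = [Zn²⁺]·P(H₂) / [H⁺]^2, solving for [H⁺] gives log[H⁺] = -3.291, so pH = 3.29.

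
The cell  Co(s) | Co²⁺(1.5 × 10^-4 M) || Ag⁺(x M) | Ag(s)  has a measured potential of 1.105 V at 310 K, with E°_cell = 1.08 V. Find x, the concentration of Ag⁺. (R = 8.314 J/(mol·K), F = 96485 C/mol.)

From the Nernst equation, ln Q = nF(E° − E)/RT = 2×96485×(1.08 − 1.105)/(8.314×310) = -1.872, so Q = 0.154.
With Q = [Co²⁺]/[Ag⁺]^2 and the known concentrations, [Ag⁺]^2 in the denominator gives [Ag⁺] = 0.031 M.

0.031 M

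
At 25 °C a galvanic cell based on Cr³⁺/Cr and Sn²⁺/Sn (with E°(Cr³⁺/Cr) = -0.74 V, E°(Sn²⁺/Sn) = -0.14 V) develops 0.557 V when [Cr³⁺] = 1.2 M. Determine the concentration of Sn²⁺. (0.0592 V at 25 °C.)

0.04 M

From the Nernst equation, log Q = n(E° − E)/0.0592 = 6(0.60 − 0.557)/0.0592 = 4.358, so Q = 2.28 × 10^4.
With Q = [Cr³⁺]^2/[Sn²⁺]^3 and the known concentrations, [Sn²⁺]^3 in the denominator gives [Sn²⁺] = 0.04 M.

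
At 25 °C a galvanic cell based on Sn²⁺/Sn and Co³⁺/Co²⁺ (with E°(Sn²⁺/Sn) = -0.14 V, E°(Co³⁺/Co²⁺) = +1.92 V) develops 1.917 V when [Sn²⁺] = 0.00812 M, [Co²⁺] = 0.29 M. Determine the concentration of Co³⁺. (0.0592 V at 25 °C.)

From the Nernst equation, log Q = n(E° − E)/0.0592 = 2(2.06 − 1.917)/0.0592 = 4.831, so Q = 6.78 × 10^4.
With Q = [Sn²⁺]·[Co²⁺]^2/[Co³⁺]^2 and the known concentrations, [Co³⁺]^2 in the denominator gives [Co³⁺] = 1 × 10^-4 M.

1 × 10^-4 M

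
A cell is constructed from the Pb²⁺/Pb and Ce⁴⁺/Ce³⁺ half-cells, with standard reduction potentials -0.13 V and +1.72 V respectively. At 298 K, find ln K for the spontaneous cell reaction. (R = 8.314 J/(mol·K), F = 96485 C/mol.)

E°_cell = +1.72 − (-0.13) = 1.85 V, with n = 2 electrons transferred.
At equilibrium E = 0, so the Nernst equation gives ln K = nFE°/RT = (2)(96485)(1.85)/((8.314)(298)) = 144.09.

ln K = 144.1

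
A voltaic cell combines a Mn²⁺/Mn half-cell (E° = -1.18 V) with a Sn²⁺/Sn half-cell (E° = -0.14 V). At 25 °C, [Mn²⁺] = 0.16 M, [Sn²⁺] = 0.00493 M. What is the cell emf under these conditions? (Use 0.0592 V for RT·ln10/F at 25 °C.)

The Sn²⁺/Sn couple has the higher reduction potential and acts as the cathode, so E°_cell = -0.14 − (-1.18) = 1.04 V.
Balancing electrons gives n = 2; the reaction quotient is Q = [Mn²⁺]/[Sn²⁺] = 32.5.
At 25 °C, E = E° − (0.0592/n) log Q = 1.04 − (0.0592/2)(1.511) = 1.040 − 0.045 = 0.995 V.

0.995 V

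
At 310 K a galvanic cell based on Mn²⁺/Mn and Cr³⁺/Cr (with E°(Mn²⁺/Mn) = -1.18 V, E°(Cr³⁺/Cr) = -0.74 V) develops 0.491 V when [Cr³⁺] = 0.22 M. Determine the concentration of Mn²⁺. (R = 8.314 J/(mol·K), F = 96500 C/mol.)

From the Nernst equation, ln Q = nF(E° − E)/RT = 6×96500×(0.44 − 0.491)/(8.314×310) = -11.457, so Q = 1.06 × 10^-5.
With Q = [Mn²⁺]^3/[Cr³⁺]^2 and the known concentrations, [Mn²⁺]^3 in the numerator gives [Mn²⁺] = 0.008 M.

0.008 M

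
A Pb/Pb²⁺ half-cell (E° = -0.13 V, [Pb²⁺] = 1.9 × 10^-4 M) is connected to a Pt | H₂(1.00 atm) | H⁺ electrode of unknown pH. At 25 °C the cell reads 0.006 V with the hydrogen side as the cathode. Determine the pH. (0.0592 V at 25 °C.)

pH = 3.96

E°_cell = 0.13 V and n = 2.
log Q = n(E° − E)/0.0592 = 2×(0.13 − 0.006)/0.0592 = 4.189.
With Q = [Pb²⁺]·P(H₂) / [H⁺]^2, solving for [H⁺] gives log[H⁺] = -3.955, so pH = 3.96.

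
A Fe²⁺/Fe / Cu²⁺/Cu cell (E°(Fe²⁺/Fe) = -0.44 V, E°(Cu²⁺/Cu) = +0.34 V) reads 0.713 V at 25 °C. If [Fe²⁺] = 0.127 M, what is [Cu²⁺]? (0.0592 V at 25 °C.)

From the Nernst equation, log Q = n(E° − E)/0.0592 = 2(0.78 − 0.713)/0.0592 = 2.264, so Q = 183.
With Q = [Fe²⁺]/[Cu²⁺] and the known concentrations, [Cu²⁺] in the denominator gives [Cu²⁺] = 6.9 × 10^-4 M.

6.9 × 10^-4 M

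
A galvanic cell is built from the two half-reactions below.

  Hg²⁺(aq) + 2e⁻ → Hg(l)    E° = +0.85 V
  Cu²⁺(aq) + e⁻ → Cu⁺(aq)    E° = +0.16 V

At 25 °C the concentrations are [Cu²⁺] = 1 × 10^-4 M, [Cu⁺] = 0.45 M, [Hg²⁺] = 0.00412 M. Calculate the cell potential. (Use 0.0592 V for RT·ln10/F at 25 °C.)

0.836 V

The Hg²⁺/Hg couple has the higher reduction potential and acts as the cathode, so E°_cell = +0.85 − (+0.16) = 0.69 V.
Balancing electrons gives n = 2; the reaction quotient is Q = [Cu²⁺]^2/([Cu⁺]^2·[Hg²⁺]) = 1.2 × 10^-5.
At 25 °C, E = E° − (0.0592/n) log Q = 0.69 − (0.0592/2)(-4.921) = 0.690 + 0.146 = 0.836 V.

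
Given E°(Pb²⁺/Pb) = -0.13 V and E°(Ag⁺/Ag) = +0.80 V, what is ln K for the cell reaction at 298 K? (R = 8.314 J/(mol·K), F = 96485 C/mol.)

E°_cell = +0.80 − (-0.13) = 0.93 V, with n = 2 electrons transferred.
At equilibrium E = 0, so the Nernst equation gives ln K = nFE°/RT = (2)(96485)(0.93)/((8.314)(298)) = 72.43.

ln K = 72.4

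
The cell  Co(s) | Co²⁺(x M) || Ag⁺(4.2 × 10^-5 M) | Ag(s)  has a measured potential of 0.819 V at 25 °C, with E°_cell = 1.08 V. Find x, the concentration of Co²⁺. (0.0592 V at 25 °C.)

1.2 M

From the Nernst equation, log Q = n(E° − E)/0.0592 = 2(1.08 − 0.819)/0.0592 = 8.818, so Q = 6.57 × 10^8.
With Q = [Co²⁺]/[Ag⁺]^2 and the known concentrations, [Co²⁺] in the numerator gives [Co²⁺] = 1.2 M.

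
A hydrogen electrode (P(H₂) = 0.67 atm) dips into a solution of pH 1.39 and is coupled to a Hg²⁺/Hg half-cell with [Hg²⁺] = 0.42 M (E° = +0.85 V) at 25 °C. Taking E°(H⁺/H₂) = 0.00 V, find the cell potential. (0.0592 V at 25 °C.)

0.92 V

The Hg²⁺/Hg couple is the cathode, so E°_cell = 0.85 V; n = 2.
[H⁺] = 10^(−1.39) = 0.041 M, and Q = [H⁺]^2 / ([Hg²⁺]·P(H₂)) = 0.00590.
E = E° − (0.0592/2) log Q = 0.85 − (0.0592/2)(-2.229) = 0.916 V.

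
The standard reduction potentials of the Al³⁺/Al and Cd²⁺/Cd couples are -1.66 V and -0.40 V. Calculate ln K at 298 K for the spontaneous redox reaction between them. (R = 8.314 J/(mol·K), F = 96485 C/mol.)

E°_cell = -0.40 − (-1.66) = 1.26 V, with n = 6 electrons transferred.
At equilibrium E = 0, so the Nernst equation gives ln K = nFE°/RT = (6)(96485)(1.26)/((8.314)(298)) = 294.41.

ln K = 294.4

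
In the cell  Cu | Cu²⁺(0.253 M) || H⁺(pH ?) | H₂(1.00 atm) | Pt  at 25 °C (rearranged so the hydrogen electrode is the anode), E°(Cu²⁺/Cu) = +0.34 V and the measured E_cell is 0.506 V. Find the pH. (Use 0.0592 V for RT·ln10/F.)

E°_cell = 0.34 V and n = 2.
log Q = n(E° − E)/0.0592 = 2×(0.34 − 0.506)/0.0592 = -5.608.
With Q = [H⁺]^2 / ([Cu²⁺]·P(H₂)), solving for [H⁺] gives log[H⁺] = -3.102, so pH = 3.10.

pH = 3.10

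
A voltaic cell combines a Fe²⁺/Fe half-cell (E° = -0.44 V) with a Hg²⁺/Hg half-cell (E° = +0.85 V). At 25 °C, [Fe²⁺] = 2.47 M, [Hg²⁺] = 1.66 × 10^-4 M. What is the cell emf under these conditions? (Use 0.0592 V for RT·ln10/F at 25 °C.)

1.17 V

The Hg²⁺/Hg couple has the higher reduction potential and acts as the cathode, so E°_cell = +0.85 − (-0.44) = 1.29 V.
Balancing electrons gives n = 2; the reaction quotient is Q = [Fe²⁺]/[Hg²⁺] = 1.49 × 10^4.
At 25 °C, E = E° − (0.0592/n) log Q = 1.29 − (0.0592/2)(4.173) = 1.290 − 0.124 = 1.166 V.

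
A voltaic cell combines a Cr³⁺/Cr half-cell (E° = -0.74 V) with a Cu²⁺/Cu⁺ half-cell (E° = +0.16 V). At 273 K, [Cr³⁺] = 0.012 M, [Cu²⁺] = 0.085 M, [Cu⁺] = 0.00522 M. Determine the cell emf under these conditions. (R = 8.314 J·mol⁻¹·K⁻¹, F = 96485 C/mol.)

The Cu²⁺/Cu⁺ couple has the higher reduction potential and acts as the cathode, so E°_cell = +0.16 − (-0.74) = 0.90 V.
Balancing electrons gives n = 3; the reaction quotient is Q = [Cr³⁺]·[Cu⁺]^3/[Cu²⁺]^3 = 2.78 × 10^-6.
E = E° − (RT/nF) ln Q = 0.90 − (8.314×273)/(3×96485) × (-12.793) = 0.900 + 0.100 = 1.000 V.

1.00 V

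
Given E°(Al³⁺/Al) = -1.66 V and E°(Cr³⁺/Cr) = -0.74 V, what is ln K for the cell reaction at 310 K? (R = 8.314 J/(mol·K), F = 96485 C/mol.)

E°_cell = -0.74 − (-1.66) = 0.92 V, with n = 3 electrons transferred.
At equilibrium E = 0, so the Nernst equation gives ln K = nFE°/RT = (3)(96485)(0.92)/((8.314)(310)) = 103.32.

ln K = 103.3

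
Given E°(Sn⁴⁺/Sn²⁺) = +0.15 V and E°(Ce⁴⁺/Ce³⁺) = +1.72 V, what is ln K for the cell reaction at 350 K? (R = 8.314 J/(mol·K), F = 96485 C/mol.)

E°_cell = +1.72 − (+0.15) = 1.57 V, with n = 2 electrons transferred.
At equilibrium E = 0, so the Nernst equation gives ln K = nFE°/RT = (2)(96485)(1.57)/((8.314)(350)) = 104.11.

ln K = 104.1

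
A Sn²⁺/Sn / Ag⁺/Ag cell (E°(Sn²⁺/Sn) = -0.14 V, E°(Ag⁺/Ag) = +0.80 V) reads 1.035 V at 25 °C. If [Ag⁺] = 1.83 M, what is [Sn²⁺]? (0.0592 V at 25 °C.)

From the Nernst equation, log Q = n(E° − E)/0.0592 = 2(0.94 − 1.035)/0.0592 = -3.209, so Q = 6.17 × 10^-4.
With Q = [Sn²⁺]/[Ag⁺]^2 and the known concentrations, [Sn²⁺] in the numerator gives [Sn²⁺] = 0.0021 M.

0.0021 M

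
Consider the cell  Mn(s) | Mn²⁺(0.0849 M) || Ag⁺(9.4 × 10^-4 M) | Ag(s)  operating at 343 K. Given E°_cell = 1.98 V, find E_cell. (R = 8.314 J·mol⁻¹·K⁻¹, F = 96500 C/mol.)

1.81 V

Balancing electrons gives n = 2; the reaction quotient is Q = [Mn²⁺]/[Ag⁺]^2 = 9.61 × 10^4.
E = E° − (RT/nF) ln Q = 1.98 − (8.314×343)/(2×96500) × (11.473) = 1.980 − 0.170 = 1.810 V.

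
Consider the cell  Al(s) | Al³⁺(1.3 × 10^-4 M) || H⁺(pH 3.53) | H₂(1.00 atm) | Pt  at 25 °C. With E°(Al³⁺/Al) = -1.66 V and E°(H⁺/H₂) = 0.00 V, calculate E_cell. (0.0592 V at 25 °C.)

1.53 V

The hydrogen couple is the cathode, so E°_cell = 1.66 V; n = 6.
[H⁺] = 10^(−3.53) = 3 × 10^-4 M, and Q = [Al³⁺]^2·P(H₂)^3 / [H⁺]^6 = 2.56 × 10^13.
E = E° − (0.0592/6) log Q = 1.66 − (0.0592/6)(13.408) = 1.528 V.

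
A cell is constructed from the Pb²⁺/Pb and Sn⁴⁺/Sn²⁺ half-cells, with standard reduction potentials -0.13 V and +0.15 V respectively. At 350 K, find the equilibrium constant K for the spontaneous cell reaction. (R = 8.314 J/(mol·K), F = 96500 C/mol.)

1.2 × 10^8

E°_cell = +0.15 − (-0.13) = 0.28 V, with n = 2 electrons transferred.
At equilibrium E = 0, so the Nernst equation gives ln K = nFE°/RT = (2)(96500)(0.28)/((8.314)(350)) = 18.57.
K = e^18.57 = 1.2 × 10^8.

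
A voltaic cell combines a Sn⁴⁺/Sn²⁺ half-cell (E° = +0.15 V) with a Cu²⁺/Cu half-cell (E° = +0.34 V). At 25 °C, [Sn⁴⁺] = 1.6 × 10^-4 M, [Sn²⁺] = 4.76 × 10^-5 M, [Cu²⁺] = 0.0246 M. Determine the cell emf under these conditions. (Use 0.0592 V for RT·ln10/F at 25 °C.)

0.127 V

The Cu²⁺/Cu couple has the higher reduction potential and acts as the cathode, so E°_cell = +0.34 − (+0.15) = 0.19 V.
Balancing electrons gives n = 2; the reaction quotient is Q = [Sn⁴⁺]/([Sn²⁺]·[Cu²⁺]) = 137.
At 25 °C, E = E° − (0.0592/n) log Q = 0.19 − (0.0592/2)(2.136) = 0.190 − 0.063 = 0.127 V.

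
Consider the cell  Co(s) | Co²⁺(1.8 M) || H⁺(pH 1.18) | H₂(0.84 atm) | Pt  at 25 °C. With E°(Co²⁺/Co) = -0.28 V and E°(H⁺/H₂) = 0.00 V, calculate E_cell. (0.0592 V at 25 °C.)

The hydrogen couple is the cathode, so E°_cell = 0.28 V; n = 2.
[H⁺] = 10^(−1.18) = 0.066 M, and Q = [Co²⁺]·P(H₂) / [H⁺]^2 = 346.
E = E° − (0.0592/2) log Q = 0.28 − (0.0592/2)(2.540) = 0.205 V.

0.20 V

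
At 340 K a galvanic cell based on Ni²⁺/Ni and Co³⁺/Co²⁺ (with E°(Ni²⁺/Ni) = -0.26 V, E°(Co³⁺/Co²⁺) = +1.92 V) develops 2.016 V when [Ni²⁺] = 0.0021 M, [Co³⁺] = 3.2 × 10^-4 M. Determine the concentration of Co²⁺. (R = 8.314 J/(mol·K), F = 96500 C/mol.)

1.9 M

From the Nernst equation, ln Q = nF(E° − E)/RT = 2×96500×(2.18 − 2.016)/(8.314×340) = 11.197, so Q = 7.29 × 10^4.
With Q = [Ni²⁺]·[Co²⁺]^2/[Co³⁺]^2 and the known concentrations, [Co²⁺]^2 in the numerator gives [Co²⁺] = 1.9 M.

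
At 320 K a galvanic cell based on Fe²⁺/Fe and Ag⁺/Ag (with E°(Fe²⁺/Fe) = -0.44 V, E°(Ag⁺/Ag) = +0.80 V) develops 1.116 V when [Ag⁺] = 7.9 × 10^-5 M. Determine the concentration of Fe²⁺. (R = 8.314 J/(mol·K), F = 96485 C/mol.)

5 × 10^-5 M

From the Nernst equation, ln Q = nF(E° − E)/RT = 2×96485×(1.24 − 1.116)/(8.314×320) = 8.994, so Q = 8050.
With Q = [Fe²⁺]/[Ag⁺]^2 and the known concentrations, [Fe²⁺] in the numerator gives [Fe²⁺] = 5 × 10^-5 M.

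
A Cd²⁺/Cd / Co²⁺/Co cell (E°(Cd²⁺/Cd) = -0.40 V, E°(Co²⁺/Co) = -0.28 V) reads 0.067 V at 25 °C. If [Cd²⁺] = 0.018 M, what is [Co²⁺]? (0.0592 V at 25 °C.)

2.9 × 10^-4 M

From the Nernst equation, log Q = n(E° − E)/0.0592 = 2(0.12 − 0.067)/0.0592 = 1.791, so Q = 61.7.
With Q = [Cd²⁺]/[Co²⁺] and the known concentrations, [Co²⁺] in the denominator gives [Co²⁺] = 2.9 × 10^-4 M.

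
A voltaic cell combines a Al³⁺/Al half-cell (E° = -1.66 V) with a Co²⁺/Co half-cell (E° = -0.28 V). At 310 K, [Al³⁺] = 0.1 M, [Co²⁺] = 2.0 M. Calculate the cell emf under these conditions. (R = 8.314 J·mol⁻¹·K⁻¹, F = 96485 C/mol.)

The Co²⁺/Co couple has the higher reduction potential and acts as the cathode, so E°_cell = -0.28 − (-1.66) = 1.38 V.
Balancing electrons gives n = 6; the reaction quotient is Q = [Al³⁺]^2/[Co²⁺]^3 = 0.00125.
E = E° − (RT/nF) ln Q = 1.38 − (8.314×310)/(6×96485) × (-6.685) = 1.380 + 0.030 = 1.410 V.

1.41 V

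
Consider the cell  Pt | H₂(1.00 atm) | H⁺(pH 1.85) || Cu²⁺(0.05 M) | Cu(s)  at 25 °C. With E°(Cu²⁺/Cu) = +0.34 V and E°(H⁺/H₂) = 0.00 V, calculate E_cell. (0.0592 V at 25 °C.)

0.41 V

The Cu²⁺/Cu couple is the cathode, so E°_cell = 0.34 V; n = 2.
[H⁺] = 10^(−1.85) = 0.014 M, and Q = [H⁺]^2 / ([Cu²⁺]·P(H₂)) = 0.00399.
E = E° − (0.0592/2) log Q = 0.34 − (0.0592/2)(-2.399) = 0.411 V.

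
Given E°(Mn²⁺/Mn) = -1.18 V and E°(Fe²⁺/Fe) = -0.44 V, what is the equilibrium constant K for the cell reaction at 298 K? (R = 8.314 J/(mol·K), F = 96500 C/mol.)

E°_cell = -0.44 − (-1.18) = 0.74 V, with n = 2 electrons transferred.
At equilibrium E = 0, so the Nernst equation gives ln K = nFE°/RT = (2)(96500)(0.74)/((8.314)(298)) = 57.65.
K = e^57.65 = 1.1 × 10^25.

1.1 × 10^25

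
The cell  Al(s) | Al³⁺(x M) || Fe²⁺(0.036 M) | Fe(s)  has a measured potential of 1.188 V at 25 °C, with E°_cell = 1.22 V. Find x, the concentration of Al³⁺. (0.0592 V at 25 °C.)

0.29 M

From the Nernst equation, log Q = n(E° − E)/0.0592 = 6(1.22 − 1.188)/0.0592 = 3.243, so Q = 1750.
With Q = [Al³⁺]^2/[Fe²⁺]^3 and the known concentrations, [Al³⁺]^2 in the numerator gives [Al³⁺] = 0.29 M.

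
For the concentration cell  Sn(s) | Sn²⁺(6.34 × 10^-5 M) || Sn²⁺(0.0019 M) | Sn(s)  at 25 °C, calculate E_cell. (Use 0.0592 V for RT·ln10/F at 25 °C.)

Both half-cells are Sn²⁺/Sn, so E°_cell = 0. The concentrated side is the cathode; the cell reaction moves Sn²⁺ from high to low concentration with n = 2.
Q = [Sn²⁺]_dilute/[Sn²⁺]_conc = 6.34 × 10^-5/0.0019 = 0.0334.
E = 0 − (0.0592/2) log Q = −(0.0592/2)(-1.477) = 0.0437 V.

0.044 V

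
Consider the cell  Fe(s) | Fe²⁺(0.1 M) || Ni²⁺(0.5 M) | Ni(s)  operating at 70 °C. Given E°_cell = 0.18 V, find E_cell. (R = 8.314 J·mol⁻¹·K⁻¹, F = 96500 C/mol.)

Balancing electrons gives n = 2; the reaction quotient is Q = [Fe²⁺]/[Ni²⁺] = 0.200.
E = E° − (RT/nF) ln Q = 0.18 − (8.314×343)/(2×96500) × (-1.609) = 0.180 + 0.024 = 0.204 V.

0.204 V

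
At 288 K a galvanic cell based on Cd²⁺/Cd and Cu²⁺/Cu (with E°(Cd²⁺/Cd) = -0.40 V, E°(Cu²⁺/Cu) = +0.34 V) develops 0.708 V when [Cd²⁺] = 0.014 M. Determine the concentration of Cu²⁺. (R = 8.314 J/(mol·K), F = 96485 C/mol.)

From the Nernst equation, ln Q = nF(E° − E)/RT = 2×96485×(0.74 − 0.708)/(8.314×288) = 2.579, so Q = 13.2.
With Q = [Cd²⁺]/[Cu²⁺] and the known concentrations, [Cu²⁺] in the denominator gives [Cu²⁺] = 0.0011 M.

0.0011 M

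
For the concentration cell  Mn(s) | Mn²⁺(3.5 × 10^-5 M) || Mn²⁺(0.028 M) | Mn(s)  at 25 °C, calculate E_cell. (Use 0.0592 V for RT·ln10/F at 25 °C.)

Both half-cells are Mn²⁺/Mn, so E°_cell = 0. The concentrated side is the cathode; the cell reaction moves Mn²⁺ from high to low concentration with n = 2.
Q = [Mn²⁺]_dilute/[Mn²⁺]_conc = 3.5 × 10^-5/0.028 = 0.00125.
E = 0 − (0.0592/2) log Q = −(0.0592/2)(-2.903) = 0.0859 V.

0.086 V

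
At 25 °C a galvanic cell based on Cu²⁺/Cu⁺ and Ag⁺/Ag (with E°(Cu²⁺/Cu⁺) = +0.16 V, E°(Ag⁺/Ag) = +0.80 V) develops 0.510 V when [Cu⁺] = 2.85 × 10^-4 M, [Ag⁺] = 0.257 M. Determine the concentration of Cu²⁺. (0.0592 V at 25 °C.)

0.012 M

From the Nernst equation, log Q = n(E° − E)/0.0592 = 1(0.64 − 0.510)/0.0592 = 2.196, so Q = 157.
With Q = [Cu²⁺]/([Cu⁺]·[Ag⁺]) and the known concentrations, [Cu²⁺] in the numerator gives [Cu²⁺] = 0.012 M.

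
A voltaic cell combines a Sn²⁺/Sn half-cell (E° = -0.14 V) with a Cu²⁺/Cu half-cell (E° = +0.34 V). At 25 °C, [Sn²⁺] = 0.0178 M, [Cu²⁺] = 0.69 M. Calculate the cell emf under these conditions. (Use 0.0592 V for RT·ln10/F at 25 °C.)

0.527 V

The Cu²⁺/Cu couple has the higher reduction potential and acts as the cathode, so E°_cell = +0.34 − (-0.14) = 0.48 V.
Balancing electrons gives n = 2; the reaction quotient is Q = [Sn²⁺]/[Cu²⁺] = 0.0258.
At 25 °C, E = E° − (0.0592/n) log Q = 0.48 − (0.0592/2)(-1.588) = 0.480 + 0.047 = 0.527 V.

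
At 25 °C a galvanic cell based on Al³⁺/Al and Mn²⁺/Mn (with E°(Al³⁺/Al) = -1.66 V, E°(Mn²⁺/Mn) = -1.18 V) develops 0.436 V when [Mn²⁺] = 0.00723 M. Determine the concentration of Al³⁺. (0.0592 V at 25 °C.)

0.1 M

From the Nernst equation, log Q = n(E° − E)/0.0592 = 6(0.48 − 0.436)/0.0592 = 4.459, so Q = 2.88 × 10^4.
With Q = [Al³⁺]^2/[Mn²⁺]^3 and the known concentrations, [Al³⁺]^2 in the numerator gives [Al³⁺] = 0.1 M.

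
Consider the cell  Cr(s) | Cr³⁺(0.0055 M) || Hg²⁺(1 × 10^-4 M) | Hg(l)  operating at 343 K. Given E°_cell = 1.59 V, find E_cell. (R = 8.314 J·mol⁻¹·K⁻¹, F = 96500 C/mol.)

Balancing electrons gives n = 6; the reaction quotient is Q = [Cr³⁺]^2/[Hg²⁺]^3 = 3.02 × 10^7.
E = E° − (RT/nF) ln Q = 1.59 − (8.314×343)/(6×96500) × (17.225) = 1.590 − 0.085 = 1.505 V.

1.51 V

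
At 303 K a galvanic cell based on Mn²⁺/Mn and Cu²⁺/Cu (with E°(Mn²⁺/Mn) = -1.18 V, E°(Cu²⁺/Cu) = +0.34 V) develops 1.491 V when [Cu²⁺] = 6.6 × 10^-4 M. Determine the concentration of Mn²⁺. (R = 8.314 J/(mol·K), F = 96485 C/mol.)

0.0061 M

From the Nernst equation, ln Q = nF(E° − E)/RT = 2×96485×(1.52 − 1.491)/(8.314×303) = 2.221, so Q = 9.22.
With Q = [Mn²⁺]/[Cu²⁺] and the known concentrations, [Mn²⁺] in the numerator gives [Mn²⁺] = 0.0061 M.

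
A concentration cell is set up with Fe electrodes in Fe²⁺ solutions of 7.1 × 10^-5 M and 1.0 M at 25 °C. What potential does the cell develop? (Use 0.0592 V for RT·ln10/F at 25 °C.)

0.12 V

Both half-cells are Fe²⁺/Fe, so E°_cell = 0. The concentrated side is the cathode; the cell reaction moves Fe²⁺ from high to low concentration with n = 2.
Q = [Fe²⁺]_dilute/[Fe²⁺]_conc = 7.1 × 10^-5/1.0 = 7.1 × 10^-5.
E = 0 − (0.0592/2) log Q = −(0.0592/2)(-4.149) = 0.1228 V.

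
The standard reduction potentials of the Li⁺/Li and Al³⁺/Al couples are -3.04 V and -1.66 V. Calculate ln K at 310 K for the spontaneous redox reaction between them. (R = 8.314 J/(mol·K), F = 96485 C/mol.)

ln K = 155.0

E°_cell = -1.66 − (-3.04) = 1.38 V, with n = 3 electrons transferred.
At equilibrium E = 0, so the Nernst equation gives ln K = nFE°/RT = (3)(96485)(1.38)/((8.314)(310)) = 154.98.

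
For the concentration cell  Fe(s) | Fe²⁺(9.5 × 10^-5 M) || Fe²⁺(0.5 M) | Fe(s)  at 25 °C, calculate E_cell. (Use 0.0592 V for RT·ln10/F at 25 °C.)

0.11 V

Both half-cells are Fe²⁺/Fe, so E°_cell = 0. The concentrated side is the cathode; the cell reaction moves Fe²⁺ from high to low concentration with n = 2.
Q = [Fe²⁺]_dilute/[Fe²⁺]_conc = 9.5 × 10^-5/0.5 = 1.9 × 10^-4.
E = 0 − (0.0592/2) log Q = −(0.0592/2)(-3.721) = 0.1101 V.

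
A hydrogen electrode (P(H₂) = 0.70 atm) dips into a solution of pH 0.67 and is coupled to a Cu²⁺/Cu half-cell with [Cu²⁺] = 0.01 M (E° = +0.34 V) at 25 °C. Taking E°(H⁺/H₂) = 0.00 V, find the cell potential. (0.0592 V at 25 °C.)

The Cu²⁺/Cu couple is the cathode, so E°_cell = 0.34 V; n = 2.
[H⁺] = 10^(−0.67) = 0.21 M, and Q = [H⁺]^2 / ([Cu²⁺]·P(H₂)) = 6.53.
E = E° − (0.0592/2) log Q = 0.34 − (0.0592/2)(0.815) = 0.316 V.

0.32 V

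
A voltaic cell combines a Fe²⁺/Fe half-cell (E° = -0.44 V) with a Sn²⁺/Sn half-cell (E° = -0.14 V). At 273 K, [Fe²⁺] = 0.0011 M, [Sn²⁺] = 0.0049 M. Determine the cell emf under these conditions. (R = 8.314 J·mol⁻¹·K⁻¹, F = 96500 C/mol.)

The Sn²⁺/Sn couple has the higher reduction potential and acts as the cathode, so E°_cell = -0.14 − (-0.44) = 0.30 V.
Balancing electrons gives n = 2; the reaction quotient is Q = [Fe²⁺]/[Sn²⁺] = 0.224.
E = E° − (RT/nF) ln Q = 0.30 − (8.314×273)/(2×96500) × (-1.494) = 0.300 + 0.018 = 0.318 V.

0.318 V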